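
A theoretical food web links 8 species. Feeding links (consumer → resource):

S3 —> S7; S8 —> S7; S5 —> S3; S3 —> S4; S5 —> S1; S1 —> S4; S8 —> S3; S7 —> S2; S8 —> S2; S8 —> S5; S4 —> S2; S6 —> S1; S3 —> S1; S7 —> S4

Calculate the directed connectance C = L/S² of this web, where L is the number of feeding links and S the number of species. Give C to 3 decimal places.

C = 0.219

The web has S = 8 species and L = 14 feeding links.
C = L / S² = 14 / 64 = 0.2188 ≈ 0.219.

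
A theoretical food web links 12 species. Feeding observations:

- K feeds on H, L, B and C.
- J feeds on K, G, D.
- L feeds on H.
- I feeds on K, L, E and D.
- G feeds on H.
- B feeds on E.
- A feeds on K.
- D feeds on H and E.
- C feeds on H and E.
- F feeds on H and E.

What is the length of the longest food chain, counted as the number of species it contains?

One longest chain: H → C → K → A.
It has 4 species and 3 links.

4 species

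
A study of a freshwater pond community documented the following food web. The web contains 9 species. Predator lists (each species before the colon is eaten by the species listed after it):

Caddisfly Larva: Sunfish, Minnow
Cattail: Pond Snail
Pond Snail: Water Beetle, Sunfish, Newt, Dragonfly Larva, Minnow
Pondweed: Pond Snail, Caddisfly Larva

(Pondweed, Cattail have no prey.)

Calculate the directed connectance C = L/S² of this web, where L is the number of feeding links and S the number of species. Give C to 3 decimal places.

The web has S = 9 species and L = 10 feeding links.
C = L / S² = 10 / 81 = 0.1235 ≈ 0.123.

C = 0.123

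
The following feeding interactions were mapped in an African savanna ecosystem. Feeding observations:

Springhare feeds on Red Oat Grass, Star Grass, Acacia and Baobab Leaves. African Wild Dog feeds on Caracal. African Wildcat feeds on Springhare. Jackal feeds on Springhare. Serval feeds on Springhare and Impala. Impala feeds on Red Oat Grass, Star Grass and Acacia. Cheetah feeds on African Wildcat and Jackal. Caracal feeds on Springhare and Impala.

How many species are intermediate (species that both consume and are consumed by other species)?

Intermediate species (has both prey and predators): Springhare, Impala, African Wildcat, Jackal, Caracal.
Count: 5.

5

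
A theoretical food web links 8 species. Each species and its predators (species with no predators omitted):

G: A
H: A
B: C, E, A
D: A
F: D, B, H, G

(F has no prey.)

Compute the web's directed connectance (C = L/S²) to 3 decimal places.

C = 0.156

The web has S = 8 species and L = 10 feeding links.
C = L / S² = 10 / 64 = 0.1562 ≈ 0.156.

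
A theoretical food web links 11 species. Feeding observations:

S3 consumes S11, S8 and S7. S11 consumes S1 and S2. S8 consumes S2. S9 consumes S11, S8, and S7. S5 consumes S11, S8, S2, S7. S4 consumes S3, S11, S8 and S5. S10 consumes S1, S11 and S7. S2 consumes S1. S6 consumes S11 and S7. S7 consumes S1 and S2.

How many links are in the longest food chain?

4 links

One longest chain: S1 → S2 → S8 → S5 → S4.
It has 5 species and 4 links.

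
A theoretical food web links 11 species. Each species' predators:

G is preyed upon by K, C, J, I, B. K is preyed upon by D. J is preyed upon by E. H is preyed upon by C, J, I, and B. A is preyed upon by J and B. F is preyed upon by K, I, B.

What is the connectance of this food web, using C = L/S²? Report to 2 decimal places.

C = 0.13

The web has S = 11 species and L = 16 feeding links.
C = L / S² = 16 / 121 = 0.1322 ≈ 0.13.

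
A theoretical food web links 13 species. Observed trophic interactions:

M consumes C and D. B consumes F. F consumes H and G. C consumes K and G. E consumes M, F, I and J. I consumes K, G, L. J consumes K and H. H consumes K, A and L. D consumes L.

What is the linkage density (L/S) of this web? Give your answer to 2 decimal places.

L/S = 1.54

There are L = 20 links among S = 13 species.
L/S = 20/13 = 1.5385 ≈ 1.54.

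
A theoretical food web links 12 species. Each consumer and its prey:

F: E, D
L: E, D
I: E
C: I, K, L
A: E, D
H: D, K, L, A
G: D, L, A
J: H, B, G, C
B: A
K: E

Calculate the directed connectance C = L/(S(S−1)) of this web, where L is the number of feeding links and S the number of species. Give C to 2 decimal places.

C = 0.17

The web has S = 12 species and L = 23 feeding links.
C = L / (S(S−1)) = 23 / 132 = 0.1742 ≈ 0.17.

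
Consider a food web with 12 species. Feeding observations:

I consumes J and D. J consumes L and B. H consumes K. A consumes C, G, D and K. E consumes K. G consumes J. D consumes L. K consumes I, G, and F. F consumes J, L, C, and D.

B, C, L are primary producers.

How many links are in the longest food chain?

One longest chain: B → J → I → K → A.
It has 5 species and 4 links.

4 links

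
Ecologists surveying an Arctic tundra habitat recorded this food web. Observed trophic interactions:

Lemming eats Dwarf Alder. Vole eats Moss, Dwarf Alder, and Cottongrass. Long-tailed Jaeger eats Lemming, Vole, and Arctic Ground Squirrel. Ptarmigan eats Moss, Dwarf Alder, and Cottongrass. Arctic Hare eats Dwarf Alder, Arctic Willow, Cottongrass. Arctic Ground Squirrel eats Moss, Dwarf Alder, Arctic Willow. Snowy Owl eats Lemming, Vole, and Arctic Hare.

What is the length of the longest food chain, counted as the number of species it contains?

3 species

One longest chain: Arctic Willow → Arctic Ground Squirrel → Long-tailed Jaeger.
It has 3 species and 2 links.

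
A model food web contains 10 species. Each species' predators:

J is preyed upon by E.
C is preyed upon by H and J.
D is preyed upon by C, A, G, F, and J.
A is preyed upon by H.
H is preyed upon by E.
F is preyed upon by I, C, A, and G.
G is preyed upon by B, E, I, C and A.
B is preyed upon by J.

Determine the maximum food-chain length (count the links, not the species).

5 links

One longest chain: D → F → G → B → J → E.
It has 6 species and 5 links.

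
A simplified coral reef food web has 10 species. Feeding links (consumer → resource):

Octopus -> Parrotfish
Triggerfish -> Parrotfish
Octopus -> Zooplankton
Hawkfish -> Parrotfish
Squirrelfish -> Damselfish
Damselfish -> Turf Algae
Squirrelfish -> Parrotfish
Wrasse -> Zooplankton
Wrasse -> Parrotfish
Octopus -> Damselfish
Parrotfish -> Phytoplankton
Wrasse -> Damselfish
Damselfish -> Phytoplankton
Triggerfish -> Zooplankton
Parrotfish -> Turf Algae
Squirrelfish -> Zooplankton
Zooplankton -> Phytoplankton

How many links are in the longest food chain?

One longest chain: Phytoplankton → Zooplankton → Triggerfish.
It has 3 species and 2 links.

2 links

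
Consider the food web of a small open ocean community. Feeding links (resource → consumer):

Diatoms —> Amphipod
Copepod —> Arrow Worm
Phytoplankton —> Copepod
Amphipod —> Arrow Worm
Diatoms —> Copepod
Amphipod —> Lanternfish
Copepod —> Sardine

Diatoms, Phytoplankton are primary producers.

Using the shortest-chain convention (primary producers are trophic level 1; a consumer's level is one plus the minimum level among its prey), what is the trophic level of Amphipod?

Trophic level 2

Diatoms is a producer → level 1.
Amphipod eats Diatoms → level 2.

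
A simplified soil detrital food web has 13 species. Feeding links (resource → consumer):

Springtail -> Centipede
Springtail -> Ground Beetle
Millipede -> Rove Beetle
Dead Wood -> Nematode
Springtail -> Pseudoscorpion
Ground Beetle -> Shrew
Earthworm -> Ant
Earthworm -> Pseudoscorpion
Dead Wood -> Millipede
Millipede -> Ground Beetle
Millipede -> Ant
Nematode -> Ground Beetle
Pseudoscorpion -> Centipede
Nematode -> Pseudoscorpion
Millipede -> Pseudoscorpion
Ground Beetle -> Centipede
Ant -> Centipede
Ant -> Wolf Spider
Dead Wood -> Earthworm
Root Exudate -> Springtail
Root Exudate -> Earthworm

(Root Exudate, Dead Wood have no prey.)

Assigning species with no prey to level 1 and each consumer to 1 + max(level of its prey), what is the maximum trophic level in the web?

4

Basal resources (level 1): Root Exudate, Dead Wood.
Root Exudate → Earthworm → Ant → Centipede gives Centipede level 4.
No species has a prey at level 4, so no species reaches level 5.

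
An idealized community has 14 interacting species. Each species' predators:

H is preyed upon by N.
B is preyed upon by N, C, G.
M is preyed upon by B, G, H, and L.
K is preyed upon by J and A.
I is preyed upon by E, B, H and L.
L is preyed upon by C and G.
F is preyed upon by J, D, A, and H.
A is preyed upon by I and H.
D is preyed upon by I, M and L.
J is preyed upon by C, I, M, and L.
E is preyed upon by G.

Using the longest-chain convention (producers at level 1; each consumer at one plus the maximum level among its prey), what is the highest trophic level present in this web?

Producers (level 1): K, F.
K → A → I → L → C gives C level 5.
No species has a prey at level 5, so no species reaches level 6.

5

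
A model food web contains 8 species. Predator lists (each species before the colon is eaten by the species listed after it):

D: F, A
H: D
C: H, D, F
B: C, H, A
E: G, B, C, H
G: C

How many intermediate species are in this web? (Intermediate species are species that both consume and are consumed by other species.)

Intermediate species (has both prey and predators): G, B, C, H, D.
Count: 5.

5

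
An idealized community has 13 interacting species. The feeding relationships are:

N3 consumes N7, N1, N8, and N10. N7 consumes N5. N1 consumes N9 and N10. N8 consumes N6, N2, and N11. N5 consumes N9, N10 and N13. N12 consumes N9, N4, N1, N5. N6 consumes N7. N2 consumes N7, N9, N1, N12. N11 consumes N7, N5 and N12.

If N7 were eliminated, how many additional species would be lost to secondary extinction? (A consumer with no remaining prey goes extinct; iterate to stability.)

Remove N7.
Round 1: N6 (all prey gone) → extinct.
No further losses. Total secondary extinctions: 1.

1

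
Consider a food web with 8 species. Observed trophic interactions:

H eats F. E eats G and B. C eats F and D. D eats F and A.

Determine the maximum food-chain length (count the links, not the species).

One longest chain: F → D → C.
It has 3 species and 2 links.

2 links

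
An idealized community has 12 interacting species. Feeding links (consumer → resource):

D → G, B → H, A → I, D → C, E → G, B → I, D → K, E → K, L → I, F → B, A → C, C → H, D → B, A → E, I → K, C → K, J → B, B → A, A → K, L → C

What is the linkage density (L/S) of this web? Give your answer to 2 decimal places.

There are L = 20 links among S = 12 species.
L/S = 20/12 = 1.6667 ≈ 1.67.

L/S = 1.67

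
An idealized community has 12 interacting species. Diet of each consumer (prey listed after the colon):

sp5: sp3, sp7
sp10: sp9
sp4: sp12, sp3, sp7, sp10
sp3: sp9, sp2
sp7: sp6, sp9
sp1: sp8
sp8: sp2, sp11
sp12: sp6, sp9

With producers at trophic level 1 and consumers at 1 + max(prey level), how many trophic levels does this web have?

3

Producers (level 1): sp6, sp9, sp2, sp11.
sp2 → sp8 → sp1 gives sp1 level 3.
No species has a prey at level 3, so no species reaches level 4.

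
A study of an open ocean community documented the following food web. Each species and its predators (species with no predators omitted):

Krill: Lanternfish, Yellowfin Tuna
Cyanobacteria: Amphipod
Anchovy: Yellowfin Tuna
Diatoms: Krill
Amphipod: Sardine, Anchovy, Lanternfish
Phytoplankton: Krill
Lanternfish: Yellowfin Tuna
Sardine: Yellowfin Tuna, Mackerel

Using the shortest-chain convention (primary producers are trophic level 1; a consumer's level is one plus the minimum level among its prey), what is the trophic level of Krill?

Phytoplankton is a producer → level 1.
Krill eats Phytoplankton → level 2.

Trophic level 2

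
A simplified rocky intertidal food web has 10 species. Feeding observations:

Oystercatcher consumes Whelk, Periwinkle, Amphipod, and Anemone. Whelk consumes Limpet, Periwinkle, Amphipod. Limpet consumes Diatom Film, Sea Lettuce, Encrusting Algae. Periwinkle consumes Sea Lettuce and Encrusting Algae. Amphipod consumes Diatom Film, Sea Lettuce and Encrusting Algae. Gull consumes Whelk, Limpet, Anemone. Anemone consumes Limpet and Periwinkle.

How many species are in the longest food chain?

One longest chain: Encrusting Algae → Periwinkle → Anemone → Gull.
It has 4 species and 3 links.

4 species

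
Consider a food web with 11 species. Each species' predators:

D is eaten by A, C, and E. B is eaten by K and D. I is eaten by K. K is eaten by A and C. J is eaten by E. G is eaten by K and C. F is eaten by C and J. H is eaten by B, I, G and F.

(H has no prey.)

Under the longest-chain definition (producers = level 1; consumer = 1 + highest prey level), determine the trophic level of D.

Trophic level 3

H is a producer → level 1.
B eats H → level 2.
D eats B → level 3.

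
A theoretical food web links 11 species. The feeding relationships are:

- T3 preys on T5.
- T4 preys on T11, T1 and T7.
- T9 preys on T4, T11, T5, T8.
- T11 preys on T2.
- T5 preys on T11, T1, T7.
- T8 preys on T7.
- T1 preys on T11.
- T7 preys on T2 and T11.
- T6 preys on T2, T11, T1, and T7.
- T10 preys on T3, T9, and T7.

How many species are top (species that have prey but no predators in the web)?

Top species (has prey, but nothing eats it): T6, T10.
Count: 2.

2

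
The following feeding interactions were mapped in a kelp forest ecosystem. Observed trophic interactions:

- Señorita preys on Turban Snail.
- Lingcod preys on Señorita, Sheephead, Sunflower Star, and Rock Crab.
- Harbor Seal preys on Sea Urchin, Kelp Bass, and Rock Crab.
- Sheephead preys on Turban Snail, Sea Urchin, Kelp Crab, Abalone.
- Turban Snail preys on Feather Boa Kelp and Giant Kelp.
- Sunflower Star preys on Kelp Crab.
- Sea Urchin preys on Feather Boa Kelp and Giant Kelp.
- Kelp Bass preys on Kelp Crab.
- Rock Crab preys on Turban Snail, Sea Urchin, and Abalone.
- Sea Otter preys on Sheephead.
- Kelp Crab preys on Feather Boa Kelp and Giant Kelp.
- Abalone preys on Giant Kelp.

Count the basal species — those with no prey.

Basal species (no prey listed): Giant Kelp, Feather Boa Kelp.
Count: 2.

2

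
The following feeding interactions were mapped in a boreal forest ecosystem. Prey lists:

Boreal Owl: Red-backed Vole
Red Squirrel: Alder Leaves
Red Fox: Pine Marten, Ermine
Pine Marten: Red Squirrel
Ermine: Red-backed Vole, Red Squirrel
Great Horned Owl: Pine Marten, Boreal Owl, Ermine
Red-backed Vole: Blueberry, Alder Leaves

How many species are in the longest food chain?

4 species

One longest chain: Alder Leaves → Red Squirrel → Pine Marten → Great Horned Owl.
It has 4 species and 3 links.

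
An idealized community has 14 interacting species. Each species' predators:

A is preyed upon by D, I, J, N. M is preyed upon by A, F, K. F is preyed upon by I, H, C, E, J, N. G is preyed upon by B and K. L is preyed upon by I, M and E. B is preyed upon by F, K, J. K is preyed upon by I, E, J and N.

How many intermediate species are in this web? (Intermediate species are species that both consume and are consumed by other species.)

5

Intermediate species (has both prey and predators): B, M, K, A, F.
Count: 5.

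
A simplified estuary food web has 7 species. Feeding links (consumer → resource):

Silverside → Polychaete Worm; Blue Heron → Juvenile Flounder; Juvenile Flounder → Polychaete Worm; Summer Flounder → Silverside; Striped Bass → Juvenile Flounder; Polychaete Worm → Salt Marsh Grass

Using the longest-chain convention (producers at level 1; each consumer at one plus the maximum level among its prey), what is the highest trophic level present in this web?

Producers (level 1): Salt Marsh Grass.
Salt Marsh Grass → Polychaete Worm → Silverside → Summer Flounder gives Summer Flounder level 4.
No species has a prey at level 4, so no species reaches level 5.

4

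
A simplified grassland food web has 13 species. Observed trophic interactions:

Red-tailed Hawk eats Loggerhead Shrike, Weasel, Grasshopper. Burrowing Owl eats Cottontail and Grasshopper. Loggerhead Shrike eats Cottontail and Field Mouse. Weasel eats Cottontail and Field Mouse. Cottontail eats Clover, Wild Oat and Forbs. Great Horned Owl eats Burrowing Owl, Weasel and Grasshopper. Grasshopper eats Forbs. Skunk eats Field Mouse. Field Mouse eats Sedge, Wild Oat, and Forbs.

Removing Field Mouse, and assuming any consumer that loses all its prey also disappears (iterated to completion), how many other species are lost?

1

Remove Field Mouse.
Round 1: Skunk (all prey gone) → extinct.
No further losses. Total secondary extinctions: 1.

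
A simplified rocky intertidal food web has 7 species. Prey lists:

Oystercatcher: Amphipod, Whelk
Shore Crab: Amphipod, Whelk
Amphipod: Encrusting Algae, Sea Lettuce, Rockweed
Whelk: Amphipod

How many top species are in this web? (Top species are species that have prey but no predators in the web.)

2

Top species (has prey, but nothing eats it): Shore Crab, Oystercatcher.
Count: 2.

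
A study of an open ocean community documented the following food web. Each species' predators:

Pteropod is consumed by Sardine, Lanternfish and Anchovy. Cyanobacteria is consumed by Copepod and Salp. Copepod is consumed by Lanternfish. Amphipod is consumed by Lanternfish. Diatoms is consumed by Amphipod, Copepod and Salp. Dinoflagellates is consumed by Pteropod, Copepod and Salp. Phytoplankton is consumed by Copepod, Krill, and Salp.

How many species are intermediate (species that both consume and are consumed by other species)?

3

Intermediate species (has both prey and predators): Copepod, Pteropod, Amphipod.
Count: 3.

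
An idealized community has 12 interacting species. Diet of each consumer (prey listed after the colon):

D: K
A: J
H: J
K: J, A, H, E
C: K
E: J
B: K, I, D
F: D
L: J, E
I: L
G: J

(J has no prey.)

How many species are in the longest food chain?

5 species

One longest chain: J → A → K → D → F.
It has 5 species and 4 links.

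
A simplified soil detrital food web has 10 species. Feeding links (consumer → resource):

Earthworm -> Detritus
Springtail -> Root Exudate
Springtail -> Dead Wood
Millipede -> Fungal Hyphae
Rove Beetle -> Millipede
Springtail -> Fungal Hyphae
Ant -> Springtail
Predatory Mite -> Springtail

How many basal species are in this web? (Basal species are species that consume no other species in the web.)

4

Basal species (no prey listed): Detritus, Dead Wood, Fungal Hyphae, Root Exudate.
Count: 4.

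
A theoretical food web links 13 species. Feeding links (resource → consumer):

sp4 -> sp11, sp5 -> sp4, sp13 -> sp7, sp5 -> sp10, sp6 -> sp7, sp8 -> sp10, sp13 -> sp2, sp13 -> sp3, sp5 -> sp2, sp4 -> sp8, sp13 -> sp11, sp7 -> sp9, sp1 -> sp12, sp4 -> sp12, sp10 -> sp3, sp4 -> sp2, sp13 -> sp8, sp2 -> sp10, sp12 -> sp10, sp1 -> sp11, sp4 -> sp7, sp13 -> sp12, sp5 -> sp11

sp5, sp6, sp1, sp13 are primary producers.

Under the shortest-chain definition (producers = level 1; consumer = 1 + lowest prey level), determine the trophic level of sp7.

Trophic level 2

sp6 is a producer → level 1.
sp7 eats sp6 → level 2.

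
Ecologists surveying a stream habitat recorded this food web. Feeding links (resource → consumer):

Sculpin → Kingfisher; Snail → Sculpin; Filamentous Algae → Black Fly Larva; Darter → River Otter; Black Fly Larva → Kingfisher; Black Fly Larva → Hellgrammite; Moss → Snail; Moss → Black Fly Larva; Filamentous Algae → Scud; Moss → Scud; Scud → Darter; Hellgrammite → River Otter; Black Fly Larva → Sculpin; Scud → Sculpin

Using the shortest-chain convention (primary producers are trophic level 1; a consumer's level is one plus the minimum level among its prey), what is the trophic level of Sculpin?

Filamentous Algae is a producer → level 1.
Scud eats Filamentous Algae → level 2.
Sculpin eats Scud → level 3.
No prey of Sculpin is below level 2, so 3 is the minimum.

Trophic level 3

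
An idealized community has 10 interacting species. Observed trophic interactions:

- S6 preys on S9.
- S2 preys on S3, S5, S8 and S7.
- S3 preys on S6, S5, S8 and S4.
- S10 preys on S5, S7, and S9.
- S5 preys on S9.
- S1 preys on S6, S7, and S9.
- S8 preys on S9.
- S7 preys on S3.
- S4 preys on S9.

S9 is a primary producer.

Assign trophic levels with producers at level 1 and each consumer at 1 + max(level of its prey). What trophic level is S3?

Trophic level 3

S9 is a producer → level 1.
S5 eats S9 → level 2.
S3 eats S5 (level 2); other prey at levels: S6 2, S4 2, S8 2 → level 3.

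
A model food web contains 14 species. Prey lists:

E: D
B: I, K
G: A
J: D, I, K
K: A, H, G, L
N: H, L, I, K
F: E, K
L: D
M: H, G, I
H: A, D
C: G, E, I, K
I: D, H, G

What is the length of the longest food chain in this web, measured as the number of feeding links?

One longest chain: A → H → I → M.
It has 4 species and 3 links.

3 links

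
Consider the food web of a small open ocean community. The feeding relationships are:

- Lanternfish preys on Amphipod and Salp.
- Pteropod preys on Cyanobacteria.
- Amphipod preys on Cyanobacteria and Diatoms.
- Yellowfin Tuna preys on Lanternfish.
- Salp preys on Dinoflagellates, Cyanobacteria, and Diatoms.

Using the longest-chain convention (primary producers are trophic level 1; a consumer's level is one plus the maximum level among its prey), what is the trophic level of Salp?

Trophic level 2

Dinoflagellates is a producer → level 1.
Salp eats Dinoflagellates (level 1); other prey at levels: Diatoms 1, Cyanobacteria 1 → level 2.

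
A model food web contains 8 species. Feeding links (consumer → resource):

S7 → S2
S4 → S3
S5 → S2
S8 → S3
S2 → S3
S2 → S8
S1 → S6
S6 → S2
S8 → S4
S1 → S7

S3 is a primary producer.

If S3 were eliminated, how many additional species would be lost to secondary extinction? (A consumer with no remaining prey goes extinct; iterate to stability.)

Remove S3.
Round 1: S4 (all prey gone) → extinct.
Round 2: S8 (all prey gone) → extinct.
Round 3: S2 (all prey gone) → extinct.
Round 4: S7 (all prey gone), S6 (all prey gone), S5 (all prey gone) → extinct.
Round 5: S1 (all prey gone) → extinct.
No further losses. Total secondary extinctions: 7.

7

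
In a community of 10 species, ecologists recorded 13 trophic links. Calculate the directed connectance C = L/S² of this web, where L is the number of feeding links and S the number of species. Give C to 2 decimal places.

The web has S = 10 species and L = 13 feeding links.
C = L / S² = 13 / 100 = 0.1300 ≈ 0.13.

C = 0.13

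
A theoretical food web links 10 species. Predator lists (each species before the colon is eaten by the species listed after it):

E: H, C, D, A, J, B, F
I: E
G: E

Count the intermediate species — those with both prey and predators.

1

Intermediate species (has both prey and predators): E.
Count: 1.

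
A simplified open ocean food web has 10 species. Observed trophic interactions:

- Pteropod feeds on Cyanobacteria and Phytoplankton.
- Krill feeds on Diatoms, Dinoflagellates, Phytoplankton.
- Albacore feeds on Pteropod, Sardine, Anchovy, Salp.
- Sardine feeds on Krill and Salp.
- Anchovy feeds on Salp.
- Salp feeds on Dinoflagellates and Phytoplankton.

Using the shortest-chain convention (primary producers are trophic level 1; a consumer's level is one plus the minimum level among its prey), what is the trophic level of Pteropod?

Trophic level 2

Cyanobacteria is a producer → level 1.
Pteropod eats Cyanobacteria → level 2.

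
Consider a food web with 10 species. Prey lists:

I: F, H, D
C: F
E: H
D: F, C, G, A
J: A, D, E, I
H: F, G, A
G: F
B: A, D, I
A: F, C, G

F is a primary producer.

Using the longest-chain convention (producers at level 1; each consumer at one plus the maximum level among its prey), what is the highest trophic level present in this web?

6

Producers (level 1): F.
F → C → A → H → E → J gives J level 6.
No species has a prey at level 6, so no species reaches level 7.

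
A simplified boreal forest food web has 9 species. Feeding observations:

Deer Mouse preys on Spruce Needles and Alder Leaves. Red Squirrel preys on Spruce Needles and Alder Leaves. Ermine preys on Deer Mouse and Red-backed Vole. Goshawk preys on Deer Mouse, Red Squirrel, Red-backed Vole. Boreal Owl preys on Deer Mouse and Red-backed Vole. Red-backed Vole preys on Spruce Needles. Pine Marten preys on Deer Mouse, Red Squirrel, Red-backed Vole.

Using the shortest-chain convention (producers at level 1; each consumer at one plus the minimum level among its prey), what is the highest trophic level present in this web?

Producers (level 1): Spruce Needles, Alder Leaves.
Following each consumer down to its lowest-level prey: Spruce Needles → Red-backed Vole → Ermine (levels 1 through 3).
All prey of Ermine (Red-backed Vole 2, Deer Mouse 2) are at level 2 or above, so Ermine is at level 1 + 2 = 3.
Every consumer has at least one prey at level 2 or below, so none exceeds level 3.

3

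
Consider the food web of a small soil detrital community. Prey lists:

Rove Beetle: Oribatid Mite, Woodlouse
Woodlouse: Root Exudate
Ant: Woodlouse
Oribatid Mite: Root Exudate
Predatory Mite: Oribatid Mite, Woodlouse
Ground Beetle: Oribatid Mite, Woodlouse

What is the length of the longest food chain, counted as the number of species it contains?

3 species

One longest chain: Root Exudate → Oribatid Mite → Rove Beetle.
It has 3 species and 2 links.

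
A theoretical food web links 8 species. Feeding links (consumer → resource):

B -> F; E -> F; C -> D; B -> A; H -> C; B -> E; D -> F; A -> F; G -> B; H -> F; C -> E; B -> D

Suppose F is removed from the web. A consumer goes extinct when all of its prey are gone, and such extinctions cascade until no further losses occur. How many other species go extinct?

7

Remove F.
Round 1: D (all prey gone), A (all prey gone), E (all prey gone) → extinct.
Round 2: C (all prey gone), B (all prey gone) → extinct.
Round 3: H (all prey gone), G (all prey gone) → extinct.
No further losses. Total secondary extinctions: 7.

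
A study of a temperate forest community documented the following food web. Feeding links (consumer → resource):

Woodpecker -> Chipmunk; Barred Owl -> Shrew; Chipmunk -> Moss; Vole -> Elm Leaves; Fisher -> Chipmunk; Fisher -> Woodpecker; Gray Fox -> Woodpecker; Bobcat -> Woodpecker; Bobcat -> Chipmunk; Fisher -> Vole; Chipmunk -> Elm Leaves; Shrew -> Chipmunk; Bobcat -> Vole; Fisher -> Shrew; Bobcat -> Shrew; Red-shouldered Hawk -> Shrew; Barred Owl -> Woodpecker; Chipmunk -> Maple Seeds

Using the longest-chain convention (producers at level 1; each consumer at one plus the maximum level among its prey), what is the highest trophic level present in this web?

4

Producers (level 1): Moss, Maple Seeds, Elm Leaves.
Moss → Chipmunk → Shrew → Fisher gives Fisher level 4.
No species has a prey at level 4, so no species reaches level 5.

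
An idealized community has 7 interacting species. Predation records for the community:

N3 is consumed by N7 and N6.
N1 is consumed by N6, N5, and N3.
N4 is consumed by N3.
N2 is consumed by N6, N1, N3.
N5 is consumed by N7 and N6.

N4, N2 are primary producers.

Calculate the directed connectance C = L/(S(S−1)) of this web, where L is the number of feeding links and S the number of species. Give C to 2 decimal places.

The web has S = 7 species and L = 11 feeding links.
C = L / (S(S−1)) = 11 / 42 = 0.2619 ≈ 0.26.

C = 0.26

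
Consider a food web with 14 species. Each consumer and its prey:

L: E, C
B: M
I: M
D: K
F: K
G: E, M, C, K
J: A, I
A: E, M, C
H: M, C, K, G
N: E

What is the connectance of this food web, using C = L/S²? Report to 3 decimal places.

The web has S = 14 species and L = 20 feeding links.
C = L / S² = 20 / 196 = 0.1020 ≈ 0.102.

C = 0.102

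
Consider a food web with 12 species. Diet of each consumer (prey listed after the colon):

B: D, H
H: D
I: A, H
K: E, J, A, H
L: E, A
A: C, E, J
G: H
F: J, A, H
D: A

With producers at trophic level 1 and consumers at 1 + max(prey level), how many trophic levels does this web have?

5

Producers (level 1): C, E, J.
C → A → D → H → B gives B level 5.
No species has a prey at level 5, so no species reaches level 6.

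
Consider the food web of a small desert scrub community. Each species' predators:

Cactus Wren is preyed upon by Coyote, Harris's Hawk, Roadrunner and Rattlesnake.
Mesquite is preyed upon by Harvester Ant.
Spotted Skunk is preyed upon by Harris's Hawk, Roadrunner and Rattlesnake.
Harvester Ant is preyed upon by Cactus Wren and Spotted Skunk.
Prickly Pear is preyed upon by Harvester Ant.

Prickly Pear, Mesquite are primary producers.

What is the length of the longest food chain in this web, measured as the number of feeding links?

3 links

One longest chain: Prickly Pear → Harvester Ant → Spotted Skunk → Rattlesnake.
It has 4 species and 3 links.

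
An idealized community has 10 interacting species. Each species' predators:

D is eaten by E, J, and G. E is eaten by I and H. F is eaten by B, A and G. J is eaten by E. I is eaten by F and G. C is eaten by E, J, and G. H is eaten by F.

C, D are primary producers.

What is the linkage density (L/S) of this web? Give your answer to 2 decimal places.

L/S = 1.50

There are L = 15 links among S = 10 species.
L/S = 15/10 = 1.5000 ≈ 1.50.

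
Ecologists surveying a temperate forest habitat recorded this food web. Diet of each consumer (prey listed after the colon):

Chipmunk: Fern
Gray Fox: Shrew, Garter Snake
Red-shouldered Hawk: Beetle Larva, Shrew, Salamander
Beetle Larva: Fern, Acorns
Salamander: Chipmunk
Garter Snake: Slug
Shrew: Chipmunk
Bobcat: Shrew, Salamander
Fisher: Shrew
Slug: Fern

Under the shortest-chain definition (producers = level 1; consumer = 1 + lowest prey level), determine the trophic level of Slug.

Trophic level 2

Fern is a producer → level 1.
Slug eats Fern → level 2.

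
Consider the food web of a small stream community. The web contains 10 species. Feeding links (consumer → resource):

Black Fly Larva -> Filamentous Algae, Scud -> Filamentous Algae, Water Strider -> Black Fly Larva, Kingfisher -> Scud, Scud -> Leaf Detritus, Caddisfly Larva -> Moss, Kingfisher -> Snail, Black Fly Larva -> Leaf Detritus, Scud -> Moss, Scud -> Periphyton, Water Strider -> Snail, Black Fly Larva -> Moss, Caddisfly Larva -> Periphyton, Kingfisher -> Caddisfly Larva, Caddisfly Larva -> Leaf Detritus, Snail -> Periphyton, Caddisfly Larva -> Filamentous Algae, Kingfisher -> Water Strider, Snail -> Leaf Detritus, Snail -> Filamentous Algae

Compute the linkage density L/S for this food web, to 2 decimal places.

L/S = 2.00

There are L = 20 links among S = 10 species.
L/S = 20/10 = 2.0000 ≈ 2.00.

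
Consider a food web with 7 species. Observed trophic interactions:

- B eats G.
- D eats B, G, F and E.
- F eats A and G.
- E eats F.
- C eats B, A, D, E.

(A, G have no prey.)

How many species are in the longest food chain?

One longest chain: A → F → E → D → C.
It has 5 species and 4 links.

5 species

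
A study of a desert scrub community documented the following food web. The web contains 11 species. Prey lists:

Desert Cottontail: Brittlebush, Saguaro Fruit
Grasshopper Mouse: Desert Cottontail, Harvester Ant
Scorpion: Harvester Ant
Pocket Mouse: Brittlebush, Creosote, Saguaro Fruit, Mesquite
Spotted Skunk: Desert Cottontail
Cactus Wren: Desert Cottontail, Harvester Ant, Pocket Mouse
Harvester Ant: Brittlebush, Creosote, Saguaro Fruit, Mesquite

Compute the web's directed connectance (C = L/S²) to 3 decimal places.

The web has S = 11 species and L = 17 feeding links.
C = L / S² = 17 / 121 = 0.1405 ≈ 0.140.

C = 0.140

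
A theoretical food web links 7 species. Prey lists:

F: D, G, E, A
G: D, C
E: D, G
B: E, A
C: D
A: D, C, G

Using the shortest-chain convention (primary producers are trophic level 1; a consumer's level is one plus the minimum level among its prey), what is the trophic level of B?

Trophic level 3

D is a producer → level 1.
E eats D → level 2.
B eats E → level 3.
No prey of B is below level 2, so 3 is the minimum.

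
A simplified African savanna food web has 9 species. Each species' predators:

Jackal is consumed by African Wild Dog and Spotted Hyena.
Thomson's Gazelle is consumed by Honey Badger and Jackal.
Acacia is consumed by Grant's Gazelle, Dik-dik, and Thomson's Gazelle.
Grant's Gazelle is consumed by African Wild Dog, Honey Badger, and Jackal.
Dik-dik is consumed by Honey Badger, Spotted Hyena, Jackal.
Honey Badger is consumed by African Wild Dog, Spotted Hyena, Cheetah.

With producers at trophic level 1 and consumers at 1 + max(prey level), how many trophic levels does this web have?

Producers (level 1): Acacia.
Acacia → Dik-dik → Honey Badger → Cheetah gives Cheetah level 4.
No species has a prey at level 4, so no species reaches level 5.

4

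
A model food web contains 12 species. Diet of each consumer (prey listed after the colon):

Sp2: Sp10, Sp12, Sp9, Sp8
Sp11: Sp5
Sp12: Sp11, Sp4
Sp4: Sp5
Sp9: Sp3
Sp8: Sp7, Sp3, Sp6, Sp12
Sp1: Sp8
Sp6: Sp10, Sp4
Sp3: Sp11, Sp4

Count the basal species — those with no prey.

3

Basal species (no prey listed): Sp10, Sp5, Sp7.
Count: 3.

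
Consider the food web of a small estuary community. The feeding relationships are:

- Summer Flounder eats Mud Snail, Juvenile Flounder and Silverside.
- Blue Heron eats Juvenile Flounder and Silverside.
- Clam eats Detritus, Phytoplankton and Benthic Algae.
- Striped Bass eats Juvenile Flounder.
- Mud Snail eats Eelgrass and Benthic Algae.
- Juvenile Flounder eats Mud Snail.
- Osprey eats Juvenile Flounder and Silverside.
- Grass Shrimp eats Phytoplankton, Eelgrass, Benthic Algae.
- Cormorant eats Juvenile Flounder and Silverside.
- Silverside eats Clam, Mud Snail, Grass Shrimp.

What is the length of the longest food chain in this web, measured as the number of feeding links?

One longest chain: Eelgrass → Mud Snail → Juvenile Flounder → Osprey.
It has 4 species and 3 links.

3 links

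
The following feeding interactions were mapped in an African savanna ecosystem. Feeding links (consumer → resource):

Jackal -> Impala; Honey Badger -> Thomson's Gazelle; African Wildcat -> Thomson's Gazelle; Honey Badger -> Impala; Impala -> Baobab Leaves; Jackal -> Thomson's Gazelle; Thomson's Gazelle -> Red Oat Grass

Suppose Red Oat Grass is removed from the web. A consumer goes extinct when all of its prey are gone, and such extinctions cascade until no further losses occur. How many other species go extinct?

2

Remove Red Oat Grass.
Round 1: Thomson's Gazelle (all prey gone) → extinct.
Round 2: African Wildcat (all prey gone) → extinct.
No further losses. Total secondary extinctions: 2.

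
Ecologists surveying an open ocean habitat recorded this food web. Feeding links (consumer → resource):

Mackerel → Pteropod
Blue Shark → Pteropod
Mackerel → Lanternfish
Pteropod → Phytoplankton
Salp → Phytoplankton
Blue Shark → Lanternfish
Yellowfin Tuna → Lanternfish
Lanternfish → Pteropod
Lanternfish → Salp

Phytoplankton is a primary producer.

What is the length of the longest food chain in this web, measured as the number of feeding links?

3 links

One longest chain: Phytoplankton → Pteropod → Lanternfish → Yellowfin Tuna.
It has 4 species and 3 links.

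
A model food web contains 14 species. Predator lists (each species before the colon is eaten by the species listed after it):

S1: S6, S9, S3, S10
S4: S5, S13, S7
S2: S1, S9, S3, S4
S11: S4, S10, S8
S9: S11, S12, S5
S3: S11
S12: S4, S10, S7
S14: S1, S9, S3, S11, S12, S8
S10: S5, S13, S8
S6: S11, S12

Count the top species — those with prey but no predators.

4

Top species (has prey, but nothing eats it): S5, S13, S8, S7.
Count: 4.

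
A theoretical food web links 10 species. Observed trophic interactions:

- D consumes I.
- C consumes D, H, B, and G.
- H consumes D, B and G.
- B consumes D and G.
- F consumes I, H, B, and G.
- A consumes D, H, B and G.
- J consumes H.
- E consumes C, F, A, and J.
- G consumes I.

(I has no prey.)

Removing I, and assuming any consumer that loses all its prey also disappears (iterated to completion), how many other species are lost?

Remove I.
Round 1: D (all prey gone), G (all prey gone) → extinct.
Round 2: B (all prey gone) → extinct.
Round 3: H (all prey gone) → extinct.
Round 4: A (all prey gone), J (all prey gone), C (all prey gone), F (all prey gone) → extinct.
Round 5: E (all prey gone) → extinct.
No further losses. Total secondary extinctions: 9.

9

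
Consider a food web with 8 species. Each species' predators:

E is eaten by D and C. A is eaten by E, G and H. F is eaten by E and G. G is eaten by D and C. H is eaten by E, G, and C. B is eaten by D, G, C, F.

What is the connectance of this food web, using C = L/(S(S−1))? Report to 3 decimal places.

C = 0.286

The web has S = 8 species and L = 16 feeding links.
C = L / (S(S−1)) = 16 / 56 = 0.2857 ≈ 0.286.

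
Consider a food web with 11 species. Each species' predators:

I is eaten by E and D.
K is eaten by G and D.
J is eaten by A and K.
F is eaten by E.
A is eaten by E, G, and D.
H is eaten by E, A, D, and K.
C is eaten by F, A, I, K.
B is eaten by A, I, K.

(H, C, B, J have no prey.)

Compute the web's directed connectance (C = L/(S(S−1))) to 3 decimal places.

The web has S = 11 species and L = 21 feeding links.
C = L / (S(S−1)) = 21 / 110 = 0.1909 ≈ 0.191.

C = 0.191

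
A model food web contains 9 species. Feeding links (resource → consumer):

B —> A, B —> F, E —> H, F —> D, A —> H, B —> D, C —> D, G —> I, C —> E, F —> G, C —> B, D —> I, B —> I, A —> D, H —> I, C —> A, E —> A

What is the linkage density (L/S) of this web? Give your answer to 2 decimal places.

There are L = 17 links among S = 9 species.
L/S = 17/9 = 1.8889 ≈ 1.89.

L/S = 1.89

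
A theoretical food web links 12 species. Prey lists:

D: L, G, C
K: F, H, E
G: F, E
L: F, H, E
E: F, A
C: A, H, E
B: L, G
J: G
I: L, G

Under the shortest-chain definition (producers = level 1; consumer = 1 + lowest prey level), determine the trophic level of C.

A is a producer → level 1.
C eats A → level 2.

Trophic level 2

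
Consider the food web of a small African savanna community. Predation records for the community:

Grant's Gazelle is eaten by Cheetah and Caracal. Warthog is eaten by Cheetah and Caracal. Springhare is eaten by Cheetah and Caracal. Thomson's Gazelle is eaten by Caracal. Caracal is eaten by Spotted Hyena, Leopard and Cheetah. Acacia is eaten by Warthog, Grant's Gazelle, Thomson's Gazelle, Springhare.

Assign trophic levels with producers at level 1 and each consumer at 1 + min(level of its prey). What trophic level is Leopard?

Acacia is a producer → level 1.
Warthog eats Acacia → level 2.
Caracal eats Warthog → level 3.
Leopard eats Caracal → level 4.
No prey of Leopard is below level 3, so 4 is the minimum.

Trophic level 4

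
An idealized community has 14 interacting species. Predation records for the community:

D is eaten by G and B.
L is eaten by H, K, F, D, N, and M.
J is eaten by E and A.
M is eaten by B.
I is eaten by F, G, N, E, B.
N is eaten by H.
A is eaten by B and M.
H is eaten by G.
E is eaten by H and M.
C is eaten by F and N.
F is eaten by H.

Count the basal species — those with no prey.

4

Basal species (no prey listed): L, C, J, I.
Count: 4.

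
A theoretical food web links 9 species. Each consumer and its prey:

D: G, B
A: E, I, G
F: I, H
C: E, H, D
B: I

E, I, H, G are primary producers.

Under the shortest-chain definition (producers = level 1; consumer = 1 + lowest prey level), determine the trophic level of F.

I is a producer → level 1.
F eats I → level 2.

Trophic level 2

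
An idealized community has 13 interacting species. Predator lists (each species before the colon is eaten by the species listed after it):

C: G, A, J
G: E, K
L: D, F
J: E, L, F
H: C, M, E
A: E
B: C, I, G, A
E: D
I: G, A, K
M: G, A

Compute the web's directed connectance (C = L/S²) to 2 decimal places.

The web has S = 13 species and L = 24 feeding links.
C = L / S² = 24 / 169 = 0.1420 ≈ 0.14.

C = 0.14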